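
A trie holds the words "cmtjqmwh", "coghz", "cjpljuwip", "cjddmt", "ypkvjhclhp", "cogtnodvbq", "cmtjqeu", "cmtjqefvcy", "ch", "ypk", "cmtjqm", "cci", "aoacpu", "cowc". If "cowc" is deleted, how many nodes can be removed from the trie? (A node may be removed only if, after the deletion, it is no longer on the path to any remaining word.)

A node on "cowc"'s path can go only if nothing else ends at it or branches off below it.
The suffix "wc" (2 nodes) is used only by "cowc"; the node for "co" still has the child "g", so pruning stops there.
Nodes removed: 2

2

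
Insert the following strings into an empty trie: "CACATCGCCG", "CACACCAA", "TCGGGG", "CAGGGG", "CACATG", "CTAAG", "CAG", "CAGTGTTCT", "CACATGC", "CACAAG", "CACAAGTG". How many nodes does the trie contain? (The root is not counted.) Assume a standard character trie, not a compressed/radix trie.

Insert word by word; a character creates a node only if that edge doesn't already exist:
  "CACATCGCCG" → 10 new (C, A, C, A, T, C, G, C, C, G)
  "CACACCAA" → prefix "CACA" already present; 4 new (C, C, A, A)
  "TCGGGG" → 6 new (T, C, G, G, G, G)
  "CAGGGG" → prefix "CA" already present; 4 new (G, G, G, G)
  "CACATG" → prefix "CACAT" already present; 1 new (G)
  "CTAAG" → prefix "C" already present; 4 new (T, A, A, G)
  "CAG" → prefix "CAG" already present; 0 new (none)
  "CAGTGTTCT" → prefix "CAG" already present; 6 new (T, G, T, T, C, T)
  "CACATGC" → prefix "CACATG" already present; 1 new (C)
  "CACAAG" → prefix "CACA" already present; 2 new (A, G)
  "CACAAGTG" → prefix "CACAAG" already present; 2 new (T, G)
Total nodes = 10 + 4 + 6 + 4 + 1 + 4 + 0 + 6 + 1 + 2 + 2 = 40

40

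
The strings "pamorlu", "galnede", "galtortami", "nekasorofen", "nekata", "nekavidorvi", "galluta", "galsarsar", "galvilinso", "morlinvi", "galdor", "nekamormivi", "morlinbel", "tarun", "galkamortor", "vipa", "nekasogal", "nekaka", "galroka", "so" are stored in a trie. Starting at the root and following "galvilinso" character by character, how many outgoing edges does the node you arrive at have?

The children of the "galvilinso" node are the distinct next characters among strings starting with "galvilinso".
No stored string extends past "galvilinso".
That node has 0 child edges.

0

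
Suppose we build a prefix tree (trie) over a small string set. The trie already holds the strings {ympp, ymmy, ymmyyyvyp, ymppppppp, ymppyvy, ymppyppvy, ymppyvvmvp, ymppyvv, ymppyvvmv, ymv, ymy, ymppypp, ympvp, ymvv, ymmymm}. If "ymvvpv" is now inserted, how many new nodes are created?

2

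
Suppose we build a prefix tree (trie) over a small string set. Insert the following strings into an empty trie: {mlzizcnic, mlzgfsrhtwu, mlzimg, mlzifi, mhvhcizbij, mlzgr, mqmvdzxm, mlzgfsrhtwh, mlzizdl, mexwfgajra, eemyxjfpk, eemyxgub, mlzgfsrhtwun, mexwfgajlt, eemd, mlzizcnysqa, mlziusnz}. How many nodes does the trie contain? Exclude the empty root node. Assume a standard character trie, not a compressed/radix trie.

74

Trace insertions, counting only characters that open a new branch:
  "mlzizcnic" → 9 new (m, l, z, i, z, c, n, i, c)
  "mlzgfsrhtwu" → prefix "mlz" already present; 8 new (g, f, s, r, h, t, w, u)
  "mlzimg" → prefix "mlzi" already present; 2 new (m, g)
  "mlzifi" → prefix "mlzi" already present; 2 new (f, i)
  "mhvhcizbij" → prefix "m" already present; 9 new (h, v, h, c, i, z, b, i, j)
  "mlzgr" → prefix "mlzg" already present; 1 new (r)
  "mqmvdzxm" → prefix "m" already present; 7 new (q, m, v, d, z, x, m)
  "mlzgfsrhtwh" → prefix "mlzgfsrhtw" already present; 1 new (h)
  "mlzizdl" → prefix "mlziz" already present; 2 new (d, l)
  "mexwfgajra" → prefix "m" already present; 9 new (e, x, w, f, g, a, j, r, a)
  "eemyxjfpk" → 9 new (e, e, m, y, x, j, f, p, k)
  "eemyxgub" → prefix "eemyx" already present; 3 new (g, u, b)
  "mlzgfsrhtwun" → prefix "mlzgfsrhtwu" already present; 1 new (n)
  "mexwfgajlt" → prefix "mexwfgaj" already present; 2 new (l, t)
  "eemd" → prefix "eem" already present; 1 new (d)
  "mlzizcnysqa" → prefix "mlzizcn" already present; 4 new (y, s, q, a)
  "mlziusnz" → prefix "mlzi" already present; 4 new (u, s, n, z)
Total nodes = 9 + 8 + 2 + 2 + 9 + 1 + 7 + 1 + 2 + 9 + 9 + 3 + 1 + 2 + 1 + 4 + 4 = 74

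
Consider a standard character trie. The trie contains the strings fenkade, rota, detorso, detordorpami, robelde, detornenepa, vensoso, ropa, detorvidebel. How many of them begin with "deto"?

4

Filter for entries beginning with "deto":
Matches: "detordorpami", "detornenepa", "detorso", "detorvidebel"
Count: 4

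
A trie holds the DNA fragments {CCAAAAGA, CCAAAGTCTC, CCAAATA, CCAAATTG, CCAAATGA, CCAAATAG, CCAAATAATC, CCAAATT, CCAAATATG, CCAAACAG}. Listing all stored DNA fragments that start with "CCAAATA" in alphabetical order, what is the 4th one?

DFS of the "CCAAATA" subtree visits, in order: "CCAAATA", "CCAAATAATC", "CCAAATAG", "CCAAATATG"
The 4th is CCAAATATG.

CCAAATATG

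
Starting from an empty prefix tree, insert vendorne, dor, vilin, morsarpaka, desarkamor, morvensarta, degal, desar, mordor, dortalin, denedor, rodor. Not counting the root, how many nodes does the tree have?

Insert word by word; a character creates a node only if that edge doesn't already exist:
  "vendorne" → 8 new (v, e, n, d, o, r, n, e)
  "dor" → 3 new (d, o, r)
  "vilin" → prefix "v" already present; 4 new (i, l, i, n)
  "morsarpaka" → 10 new (m, o, r, s, a, r, p, a, k, a)
  "desarkamor" → prefix "d" already present; 9 new (e, s, a, r, k, a, m, o, r)
  "morvensarta" → prefix "mor" already present; 8 new (v, e, n, s, a, r, t, a)
  "degal" → prefix "de" already present; 3 new (g, a, l)
  "desar" → prefix "desar" already present; 0 new (none)
  "mordor" → prefix "mor" already present; 3 new (d, o, r)
  "dortalin" → prefix "dor" already present; 5 new (t, a, l, i, n)
  "denedor" → prefix "de" already present; 5 new (n, e, d, o, r)
  "rodor" → 5 new (r, o, d, o, r)
Total nodes = 8 + 3 + 4 + 10 + 9 + 8 + 3 + 0 + 3 + 5 + 5 + 5 = 63

63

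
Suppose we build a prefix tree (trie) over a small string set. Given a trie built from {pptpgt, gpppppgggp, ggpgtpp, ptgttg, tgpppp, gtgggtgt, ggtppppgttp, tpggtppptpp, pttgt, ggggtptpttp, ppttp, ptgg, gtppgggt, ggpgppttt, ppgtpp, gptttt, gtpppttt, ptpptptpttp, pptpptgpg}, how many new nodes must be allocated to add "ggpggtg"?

3

The longest prefix of "ggpggtg" already in the trie is "ggpg" (length 4).
Each of the 3 remaining characters creates one node.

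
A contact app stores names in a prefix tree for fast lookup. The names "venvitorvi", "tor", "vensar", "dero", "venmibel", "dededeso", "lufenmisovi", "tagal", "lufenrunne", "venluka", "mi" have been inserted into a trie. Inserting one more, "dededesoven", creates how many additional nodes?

Walking "dededesoven" from the root, the first 8 characters ("dededeso") follow existing edges; "v" is the first miss.
New nodes needed: |"dededesoven"| − 8 = 11 − 8 = 3.

3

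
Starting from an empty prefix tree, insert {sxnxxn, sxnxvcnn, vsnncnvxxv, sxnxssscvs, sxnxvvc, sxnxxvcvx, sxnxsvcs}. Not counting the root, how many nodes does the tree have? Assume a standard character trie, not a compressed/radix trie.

Count nodes per top-level branch (shared prefixes stored once):
  's'-branch (sxnxssscvs, sxnxsvcs, sxnxvcnn, sxnxvvc, sxnxxn, sxnxxvcvx): 25 nodes
  'v'-branch (vsnncnvxxv): 10 nodes
Sum: 35

35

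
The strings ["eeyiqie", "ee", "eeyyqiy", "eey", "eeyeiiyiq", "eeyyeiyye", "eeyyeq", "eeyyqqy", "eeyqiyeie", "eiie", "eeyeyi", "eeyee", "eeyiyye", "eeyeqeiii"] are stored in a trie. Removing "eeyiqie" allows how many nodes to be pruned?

After clearing the end-marker at "eeyiqie", prune upward until reaching a node still needed by another word.
The suffix "qie" (3 nodes) is used only by "eeyiqie"; the node for "eeyi" still has the child "y", so pruning stops there.
Nodes removed: 3

3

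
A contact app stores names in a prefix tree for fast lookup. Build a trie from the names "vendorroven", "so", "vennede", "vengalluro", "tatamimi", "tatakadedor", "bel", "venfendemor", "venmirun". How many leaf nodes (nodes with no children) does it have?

A leaf is a node with no children — equivalently, the end of a word that is not a proper prefix of any other stored word.
Those words: "bel", "so", "tatakadedor", "tatamimi", "vendorroven", "venfendemor", "vengalluro", "venmirun", "vennede"
Leaf count: 9

9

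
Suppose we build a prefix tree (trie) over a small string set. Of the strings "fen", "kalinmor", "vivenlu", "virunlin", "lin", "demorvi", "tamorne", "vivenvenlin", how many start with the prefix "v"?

Filter for entries beginning with "v":
Matches: "virunlin", "vivenlu", "vivenvenlin"
Count: 3

3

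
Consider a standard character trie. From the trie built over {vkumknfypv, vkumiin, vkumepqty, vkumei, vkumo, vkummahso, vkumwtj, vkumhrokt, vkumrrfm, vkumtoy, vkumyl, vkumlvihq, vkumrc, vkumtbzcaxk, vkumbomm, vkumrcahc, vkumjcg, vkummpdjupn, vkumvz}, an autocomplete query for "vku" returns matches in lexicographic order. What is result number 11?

vkumo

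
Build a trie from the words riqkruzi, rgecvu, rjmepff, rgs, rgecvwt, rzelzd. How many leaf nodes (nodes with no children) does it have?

Leaves are exactly the stored words that no other stored word extends.
Those words: "rgecvu", "rgecvwt", "rgs", "riqkruzi", "rjmepff", "rzelzd"
Leaf count: 6

6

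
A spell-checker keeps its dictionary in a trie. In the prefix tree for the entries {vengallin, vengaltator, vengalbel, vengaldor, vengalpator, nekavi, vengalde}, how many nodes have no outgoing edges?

7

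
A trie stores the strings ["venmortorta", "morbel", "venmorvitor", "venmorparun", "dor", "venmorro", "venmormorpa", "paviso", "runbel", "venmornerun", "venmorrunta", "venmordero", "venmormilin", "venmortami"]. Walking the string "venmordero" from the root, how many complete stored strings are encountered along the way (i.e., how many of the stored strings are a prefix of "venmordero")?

1

Check each prefix of "venmordero" against the stored set — each match is an end-marker on the path.
Prefixes of the query that are stored words: "venmordero"
Count: 1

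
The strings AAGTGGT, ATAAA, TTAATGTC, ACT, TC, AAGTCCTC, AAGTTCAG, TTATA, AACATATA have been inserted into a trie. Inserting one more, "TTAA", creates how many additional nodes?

"TTAA" is already a full path in the trie; only an end-marker is added.
No new nodes are needed: 0.

0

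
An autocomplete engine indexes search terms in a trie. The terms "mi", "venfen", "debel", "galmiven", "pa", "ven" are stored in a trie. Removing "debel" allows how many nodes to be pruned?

A node on "debel"'s path can go only if nothing else ends at it or branches off below it.
No other word shares any prefix with "debel", so all 5 of its nodes go.
Nodes removed: 5

5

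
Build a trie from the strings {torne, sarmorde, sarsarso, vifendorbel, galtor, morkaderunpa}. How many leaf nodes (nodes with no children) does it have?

6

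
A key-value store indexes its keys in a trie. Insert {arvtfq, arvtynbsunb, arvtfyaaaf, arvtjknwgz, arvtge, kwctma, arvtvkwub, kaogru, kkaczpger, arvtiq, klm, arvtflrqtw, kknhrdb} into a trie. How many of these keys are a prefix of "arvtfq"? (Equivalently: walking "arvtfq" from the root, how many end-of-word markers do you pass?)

Walk "arvtfq" from the root; an end-of-word marker is hit whenever a stored word is a prefix of "arvtfq".
Prefixes of the query that are stored words: "arvtfq"
Count: 1

1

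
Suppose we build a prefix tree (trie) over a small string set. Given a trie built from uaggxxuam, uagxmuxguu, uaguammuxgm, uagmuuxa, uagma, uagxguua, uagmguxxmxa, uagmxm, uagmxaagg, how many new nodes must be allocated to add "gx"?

Nothing in the trie begins with "g"; the whole of "gx" is new.
2 − 0 = 2 new nodes.

2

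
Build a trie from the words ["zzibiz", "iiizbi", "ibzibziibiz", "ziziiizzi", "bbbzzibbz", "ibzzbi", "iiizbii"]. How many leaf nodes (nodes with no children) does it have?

Leaves are exactly the stored words that no other stored word extends.
Those words: "bbbzzibbz", "ibzibziibiz", "ibzzbi", "iiizbii", "ziziiizzi", "zzibiz"
Leaf count: 6

6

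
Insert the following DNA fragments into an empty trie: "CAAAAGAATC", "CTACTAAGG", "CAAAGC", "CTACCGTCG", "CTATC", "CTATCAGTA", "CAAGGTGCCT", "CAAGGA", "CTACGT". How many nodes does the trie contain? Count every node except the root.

Count nodes per top-level branch (shared prefixes stored once):
  'C'-branch (CAAAAGAATC, CAAAGC, CAAGGA, CAAGGTGCCT, CTACCGTCG, CTACGT, CTACTAAGG, CTATC, CTATCAGTA): 41 nodes
Sum: 41

41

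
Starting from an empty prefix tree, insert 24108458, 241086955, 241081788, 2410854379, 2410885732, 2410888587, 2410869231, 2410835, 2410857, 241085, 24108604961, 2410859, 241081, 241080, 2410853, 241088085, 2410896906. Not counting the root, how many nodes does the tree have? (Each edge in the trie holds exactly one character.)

52

Count nodes per top-level branch (shared prefixes stored once):
  '2'-branch (241080, 241081, 241081788, 2410835, 24108458, 241085, 2410853, 2410854379, 2410857, 2410859, 24108604961, 2410869231, 241086955, 241088085, 2410885732, 2410888587, 2410896906): 52 nodes
Sum: 52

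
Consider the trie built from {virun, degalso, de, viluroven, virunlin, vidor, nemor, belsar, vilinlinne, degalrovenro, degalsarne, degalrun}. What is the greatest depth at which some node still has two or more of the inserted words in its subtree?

6

Look for the deepest trie node that still has at least two words in its subtree.
e.g. "degalrovenro" and "degalrun" share the prefix "degalr" of length 6; no pair shares a longer one.
Longest shared-prefix length: 6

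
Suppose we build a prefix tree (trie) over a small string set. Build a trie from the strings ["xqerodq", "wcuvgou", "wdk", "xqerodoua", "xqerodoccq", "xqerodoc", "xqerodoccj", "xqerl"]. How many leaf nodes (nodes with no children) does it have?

7

A leaf is a node with no children — equivalently, the end of a word that is not a proper prefix of any other stored word.
Those words: "wcuvgou", "wdk", "xqerl", "xqerodoccj", "xqerodoccq", "xqerodoua", "xqerodq"
Leaf count: 7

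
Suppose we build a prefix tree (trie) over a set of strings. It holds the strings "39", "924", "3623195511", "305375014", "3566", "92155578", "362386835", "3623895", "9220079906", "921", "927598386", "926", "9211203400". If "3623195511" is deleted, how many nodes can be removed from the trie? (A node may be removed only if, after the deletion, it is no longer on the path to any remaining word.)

6

Walk "3623195511" from the leaf back toward the root, removing each node that no remaining word uses.
The suffix "195511" (6 nodes) is used only by "3623195511"; the node for "3623" still has the child "8", so pruning stops there.
Nodes removed: 6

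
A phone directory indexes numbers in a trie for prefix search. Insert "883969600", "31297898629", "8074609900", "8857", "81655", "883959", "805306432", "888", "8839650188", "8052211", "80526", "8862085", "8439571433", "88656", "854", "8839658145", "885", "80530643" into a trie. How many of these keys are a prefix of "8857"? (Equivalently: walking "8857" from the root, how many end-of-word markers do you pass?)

2

Traverse "8857" character by character; count nodes along the way that are marked as word ends.
Prefixes of the query that are stored words: "885", "8857"
Count: 2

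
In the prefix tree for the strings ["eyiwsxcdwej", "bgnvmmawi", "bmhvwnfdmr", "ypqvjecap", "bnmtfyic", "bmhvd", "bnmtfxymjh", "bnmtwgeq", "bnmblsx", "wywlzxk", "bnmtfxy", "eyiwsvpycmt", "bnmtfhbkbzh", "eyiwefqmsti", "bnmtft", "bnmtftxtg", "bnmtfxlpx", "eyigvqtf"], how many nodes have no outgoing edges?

16

Leaves are exactly the stored words that no other stored word extends.
Those words: "bgnvmmawi", "bmhvd", "bmhvwnfdmr", "bnmblsx", "bnmtfhbkbzh", "bnmtftxtg", "bnmtfxlpx", "bnmtfxymjh", "bnmtfyic", "bnmtwgeq", "eyigvqtf", "eyiwefqmsti", "eyiwsvpycmt", "eyiwsxcdwej", "wywlzxk", "ypqvjecap"
Leaf count: 16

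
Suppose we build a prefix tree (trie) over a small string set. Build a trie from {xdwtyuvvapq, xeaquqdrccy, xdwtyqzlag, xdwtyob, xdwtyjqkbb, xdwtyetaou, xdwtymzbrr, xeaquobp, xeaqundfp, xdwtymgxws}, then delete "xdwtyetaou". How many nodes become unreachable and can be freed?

5

After clearing the end-marker at "xdwtyetaou", prune upward until reaching a node still needed by another word.
The suffix "etaou" (5 nodes) is used only by "xdwtyetaou"; the node for "xdwty" still has the child "u", so pruning stops there.
Nodes removed: 5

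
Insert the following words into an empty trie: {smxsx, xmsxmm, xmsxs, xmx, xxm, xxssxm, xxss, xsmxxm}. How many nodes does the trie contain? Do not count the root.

For each word, the new-node count is its length minus the longest prefix already in the trie:
  "smxsx" → 5 new (s, m, x, s, x)
  "xmsxmm" → 6 new (x, m, s, x, m, m)
  "xmsxs" → prefix "xmsx" already present; 1 new (s)
  "xmx" → prefix "xm" already present; 1 new (x)
  "xxm" → prefix "x" already present; 2 new (x, m)
  "xxssxm" → prefix "xx" already present; 4 new (s, s, x, m)
  "xxss" → prefix "xxss" already present; 0 new (none)
  "xsmxxm" → prefix "x" already present; 5 new (s, m, x, x, m)
Total nodes = 5 + 6 + 1 + 1 + 2 + 4 + 0 + 5 = 24

24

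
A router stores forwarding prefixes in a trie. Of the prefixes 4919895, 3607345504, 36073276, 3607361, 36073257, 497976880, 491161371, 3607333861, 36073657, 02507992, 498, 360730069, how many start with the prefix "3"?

Walk to "3"; the words in its subtree are exactly those with that prefix.
Matches: "360730069", "36073257", "36073276", "3607333861", "3607345504", "3607361", "36073657"
Count: 7

7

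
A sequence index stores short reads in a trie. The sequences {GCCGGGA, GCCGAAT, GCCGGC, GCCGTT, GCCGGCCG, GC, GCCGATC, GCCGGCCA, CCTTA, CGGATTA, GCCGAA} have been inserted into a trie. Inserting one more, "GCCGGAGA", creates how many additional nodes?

3

Walking "GCCGGAGA" from the root, the first 5 characters ("GCCGG") follow existing edges; "A" is the first miss.
Each of the 3 remaining characters creates one node.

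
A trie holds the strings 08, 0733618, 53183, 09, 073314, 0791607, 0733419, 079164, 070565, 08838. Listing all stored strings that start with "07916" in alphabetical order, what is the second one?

DFS of the "07916" subtree visits, in order: "0791607", "079164"
Position 2: 079164

079164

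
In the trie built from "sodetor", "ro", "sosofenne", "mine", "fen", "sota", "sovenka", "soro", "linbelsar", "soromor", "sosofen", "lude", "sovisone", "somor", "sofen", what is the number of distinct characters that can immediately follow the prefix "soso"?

Walk "soso" from the root, arriving at one node.
Characters that immediately follow "soso" among the stored strings: {f}.
That node has 1 child edge.

1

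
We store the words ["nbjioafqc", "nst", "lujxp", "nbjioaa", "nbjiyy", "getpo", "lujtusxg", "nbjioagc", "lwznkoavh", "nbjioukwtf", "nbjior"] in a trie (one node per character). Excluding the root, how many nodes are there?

45

Insert word by word; a character creates a node only if that edge doesn't already exist:
  "nbjioafqc" → 9 new (n, b, j, i, o, a, f, q, c)
  "nst" → prefix "n" already present; 2 new (s, t)
  "lujxp" → 5 new (l, u, j, x, p)
  "nbjioaa" → prefix "nbjioa" already present; 1 new (a)
  "nbjiyy" → prefix "nbji" already present; 2 new (y, y)
  "getpo" → 5 new (g, e, t, p, o)
  "lujtusxg" → prefix "luj" already present; 5 new (t, u, s, x, g)
  "nbjioagc" → prefix "nbjioa" already present; 2 new (g, c)
  "lwznkoavh" → prefix "l" already present; 8 new (w, z, n, k, o, a, v, h)
  "nbjioukwtf" → prefix "nbjio" already present; 5 new (u, k, w, t, f)
  "nbjior" → prefix "nbjio" already present; 1 new (r)
Total nodes = 9 + 2 + 5 + 1 + 2 + 5 + 5 + 2 + 8 + 5 + 1 = 45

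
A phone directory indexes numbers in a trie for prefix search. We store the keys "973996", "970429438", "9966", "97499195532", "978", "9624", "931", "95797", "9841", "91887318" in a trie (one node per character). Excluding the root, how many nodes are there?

Trace insertions, counting only characters that open a new branch:
  "973996" → 6 new (9, 7, 3, 9, 9, 6)
  "970429438" → prefix "97" already present; 7 new (0, 4, 2, 9, 4, 3, 8)
  "9966" → prefix "9" already present; 3 new (9, 6, 6)
  "97499195532" → prefix "97" already present; 9 new (4, 9, 9, 1, 9, 5, 5, 3, 2)
  "978" → prefix "97" already present; 1 new (8)
  "9624" → prefix "9" already present; 3 new (6, 2, 4)
  "931" → prefix "9" already present; 2 new (3, 1)
  "95797" → prefix "9" already present; 4 new (5, 7, 9, 7)
  "9841" → prefix "9" already present; 3 new (8, 4, 1)
  "91887318" → prefix "9" already present; 7 new (1, 8, 8, 7, 3, 1, 8)
Total nodes = 6 + 7 + 3 + 9 + 1 + 3 + 2 + 4 + 3 + 7 = 45

45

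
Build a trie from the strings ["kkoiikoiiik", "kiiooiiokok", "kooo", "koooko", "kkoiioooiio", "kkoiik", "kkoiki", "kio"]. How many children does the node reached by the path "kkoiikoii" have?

The children of the "kkoiikoii" node are the distinct next characters among strings starting with "kkoiikoii".
Distinct next characters after "kkoiikoii": i.
That node has 1 child edge.

1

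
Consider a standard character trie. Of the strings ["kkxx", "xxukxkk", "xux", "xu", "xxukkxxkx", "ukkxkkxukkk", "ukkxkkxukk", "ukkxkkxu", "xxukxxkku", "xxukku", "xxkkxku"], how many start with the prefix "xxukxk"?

1

Traverse to the node for "xxukxk", then collect every word in that subtree.
Words under "xxukxk": xxukxkk
Count: 1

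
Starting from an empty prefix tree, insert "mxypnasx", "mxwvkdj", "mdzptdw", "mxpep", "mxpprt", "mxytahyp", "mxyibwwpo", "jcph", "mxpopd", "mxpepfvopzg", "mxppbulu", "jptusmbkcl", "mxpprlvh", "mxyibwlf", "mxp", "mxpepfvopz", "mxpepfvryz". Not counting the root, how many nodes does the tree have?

Trace insertions, counting only characters that open a new branch:
  "mxypnasx" → 8 new (m, x, y, p, n, a, s, x)
  "mxwvkdj" → prefix "mx" already present; 5 new (w, v, k, d, j)
  "mdzptdw" → prefix "m" already present; 6 new (d, z, p, t, d, w)
  "mxpep" → prefix "mx" already present; 3 new (p, e, p)
  "mxpprt" → prefix "mxp" already present; 3 new (p, r, t)
  "mxytahyp" → prefix "mxy" already present; 5 new (t, a, h, y, p)
  "mxyibwwpo" → prefix "mxy" already present; 6 new (i, b, w, w, p, o)
  "jcph" → 4 new (j, c, p, h)
  "mxpopd" → prefix "mxp" already present; 3 new (o, p, d)
  "mxpepfvopzg" → prefix "mxpep" already present; 6 new (f, v, o, p, z, g)
  "mxppbulu" → prefix "mxpp" already present; 4 new (b, u, l, u)
  "jptusmbkcl" → prefix "j" already present; 9 new (p, t, u, s, m, b, k, c, l)
  "mxpprlvh" → prefix "mxppr" already present; 3 new (l, v, h)
  "mxyibwlf" → prefix "mxyibw" already present; 2 new (l, f)
  "mxp" → prefix "mxp" already present; 0 new (none)
  "mxpepfvopz" → prefix "mxpepfvopz" already present; 0 new (none)
  "mxpepfvryz" → prefix "mxpepfv" already present; 3 new (r, y, z)
Total nodes = 8 + 5 + 6 + 3 + 3 + 5 + 6 + 4 + 3 + 6 + 4 + 9 + 3 + 2 + 0 + 0 + 3 = 70

70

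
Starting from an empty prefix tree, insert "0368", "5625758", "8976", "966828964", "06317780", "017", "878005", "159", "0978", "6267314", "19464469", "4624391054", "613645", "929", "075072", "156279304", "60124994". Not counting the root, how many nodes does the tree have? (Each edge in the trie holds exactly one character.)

94

Count nodes per top-level branch (shared prefixes stored once):
  '0'-branch (017, 0368, 06317780, 075072, 0978): 21 nodes
  '1'-branch (156279304, 159, 19464469): 17 nodes
  '4'-branch (4624391054): 10 nodes
  '5'-branch (5625758): 7 nodes
  '6'-branch (60124994, 613645, 6267314): 19 nodes
  '8'-branch (878005, 8976): 9 nodes
  '9'-branch (929, 966828964): 11 nodes
Sum: 94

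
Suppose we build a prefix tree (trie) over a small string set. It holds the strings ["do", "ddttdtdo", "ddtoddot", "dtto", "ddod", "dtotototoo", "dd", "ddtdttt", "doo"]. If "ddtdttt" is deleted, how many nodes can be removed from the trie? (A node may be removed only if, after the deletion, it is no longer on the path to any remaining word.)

After clearing the end-marker at "ddtdttt", prune upward until reaching a node still needed by another word.
The suffix "dttt" (4 nodes) is used only by "ddtdttt"; the node for "ddt" still has the child "t", so pruning stops there.
Nodes removed: 4

4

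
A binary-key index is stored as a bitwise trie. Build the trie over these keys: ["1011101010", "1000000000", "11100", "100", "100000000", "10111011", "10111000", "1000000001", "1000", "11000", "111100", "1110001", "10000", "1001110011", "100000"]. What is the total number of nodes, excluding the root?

Trace insertions, counting only characters that open a new branch:
  "1011101010" → 10 new (1, 0, 1, 1, 1, 0, 1, 0, 1, 0)
  "1000000000" → prefix "10" already present; 8 new (0, 0, 0, 0, 0, 0, 0, 0)
  "11100" → prefix "1" already present; 4 new (1, 1, 0, 0)
  "100" → prefix "100" already present; 0 new (none)
  "100000000" → prefix "100000000" already present; 0 new (none)
  "10111011" → prefix "1011101" already present; 1 new (1)
  "10111000" → prefix "101110" already present; 2 new (0, 0)
  "1000000001" → prefix "100000000" already present; 1 new (1)
  "1000" → prefix "1000" already present; 0 new (none)
  "11000" → prefix "11" already present; 3 new (0, 0, 0)
  "111100" → prefix "111" already present; 3 new (1, 0, 0)
  "1110001" → prefix "11100" already present; 2 new (0, 1)
  "10000" → prefix "10000" already present; 0 new (none)
  "1001110011" → prefix "100" already present; 7 new (1, 1, 1, 0, 0, 1, 1)
  "100000" → prefix "100000" already present; 0 new (none)
Total nodes = 10 + 8 + 4 + 0 + 0 + 1 + 2 + 1 + 0 + 3 + 3 + 2 + 0 + 7 + 0 = 41

41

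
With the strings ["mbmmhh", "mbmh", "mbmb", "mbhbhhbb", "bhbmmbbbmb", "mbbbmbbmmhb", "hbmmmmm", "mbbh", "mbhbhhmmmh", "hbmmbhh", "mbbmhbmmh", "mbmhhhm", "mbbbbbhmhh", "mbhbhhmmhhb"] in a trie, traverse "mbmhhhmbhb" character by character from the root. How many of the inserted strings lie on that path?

Check each prefix of "mbmhhhmbhb" against the stored set — each match is an end-marker on the path.
Prefixes of the query that are stored words: "mbmh", "mbmhhhm"
Count: 2

2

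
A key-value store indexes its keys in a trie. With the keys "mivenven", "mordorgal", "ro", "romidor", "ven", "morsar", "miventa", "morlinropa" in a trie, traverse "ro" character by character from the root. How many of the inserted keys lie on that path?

Check each prefix of "ro" against the stored set — each match is an end-marker on the path.
Prefixes of the query that are stored words: "ro"
Count: 1

1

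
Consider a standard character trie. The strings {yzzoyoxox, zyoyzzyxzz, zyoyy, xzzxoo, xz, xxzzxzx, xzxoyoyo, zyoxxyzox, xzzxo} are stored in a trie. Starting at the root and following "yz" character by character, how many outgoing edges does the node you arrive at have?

1

Walk "yz" from the root, arriving at one node.
Characters that immediately follow "yz" among the stored strings: {z}.
That node has 1 child edge.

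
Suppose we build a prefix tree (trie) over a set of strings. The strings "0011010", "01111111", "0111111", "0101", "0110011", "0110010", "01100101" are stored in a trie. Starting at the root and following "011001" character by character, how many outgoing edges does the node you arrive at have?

2

Follow the path "011001" to its node, then look at its outgoing edges.
Distinct next characters after "011001": 0, 1.
That node has 2 child edges.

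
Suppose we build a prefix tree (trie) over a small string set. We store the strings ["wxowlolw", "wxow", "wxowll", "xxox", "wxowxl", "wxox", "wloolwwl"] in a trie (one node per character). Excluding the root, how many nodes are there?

Trie structure (* marks end of a word):
(root)
├─ w
│  ├─ l
│  │  └─ o
│  │     └─ o
│  │        └─ l
│  │           └─ w
│  │              └─ w
│  │                 └─ l *
│  └─ x
│     └─ o
│        ├─ w *
│        │  ├─ l
│        │  │  ├─ l *
│        │  │  └─ o
│        │  │     └─ l
│        │  │        └─ w *
│        │  └─ x
│        │     └─ l *
│        └─ x *
└─ x
   └─ x
      └─ o
         └─ x *
Counting every labelled node above: 23.

23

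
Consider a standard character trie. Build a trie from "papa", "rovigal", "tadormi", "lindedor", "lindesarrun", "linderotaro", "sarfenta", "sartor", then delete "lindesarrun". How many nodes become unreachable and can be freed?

Walk "lindesarrun" from the leaf back toward the root, removing each node that no remaining word uses.
The suffix "sarrun" (6 nodes) is used only by "lindesarrun"; the node for "linde" still has the child "d", so pruning stops there.
Nodes removed: 6

6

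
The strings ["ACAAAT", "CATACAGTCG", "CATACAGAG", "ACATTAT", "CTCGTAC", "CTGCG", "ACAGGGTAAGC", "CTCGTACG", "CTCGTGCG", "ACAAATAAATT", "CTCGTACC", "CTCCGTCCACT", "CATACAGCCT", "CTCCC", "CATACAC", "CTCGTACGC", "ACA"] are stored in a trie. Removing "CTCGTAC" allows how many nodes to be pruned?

0

A node on "CTCGTAC"'s path can go only if nothing else ends at it or branches off below it.
Every node on "CTCGTAC" is still needed (e.g. by "CTCGTACG"), so nothing is freed.
Nodes removed: 0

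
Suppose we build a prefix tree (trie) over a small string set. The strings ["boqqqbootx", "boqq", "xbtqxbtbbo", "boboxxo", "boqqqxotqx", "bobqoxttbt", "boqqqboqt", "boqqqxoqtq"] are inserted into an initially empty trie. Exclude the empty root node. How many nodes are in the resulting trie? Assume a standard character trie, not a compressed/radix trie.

Insert word by word; a character creates a node only if that edge doesn't already exist:
  "boqqqbootx" → 10 new (b, o, q, q, q, b, o, o, t, x)
  "boqq" → prefix "boqq" already present; 0 new (none)
  "xbtqxbtbbo" → 10 new (x, b, t, q, x, b, t, b, b, o)
  "boboxxo" → prefix "bo" already present; 5 new (b, o, x, x, o)
  "boqqqxotqx" → prefix "boqqq" already present; 5 new (x, o, t, q, x)
  "bobqoxttbt" → prefix "bob" already present; 7 new (q, o, x, t, t, b, t)
  "boqqqboqt" → prefix "boqqqbo" already present; 2 new (q, t)
  "boqqqxoqtq" → prefix "boqqqxo" already present; 3 new (q, t, q)
Total nodes = 10 + 0 + 10 + 5 + 5 + 7 + 2 + 3 = 42

42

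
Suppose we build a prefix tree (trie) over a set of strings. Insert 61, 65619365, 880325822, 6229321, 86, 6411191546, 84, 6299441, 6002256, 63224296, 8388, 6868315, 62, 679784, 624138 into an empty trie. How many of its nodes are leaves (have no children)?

14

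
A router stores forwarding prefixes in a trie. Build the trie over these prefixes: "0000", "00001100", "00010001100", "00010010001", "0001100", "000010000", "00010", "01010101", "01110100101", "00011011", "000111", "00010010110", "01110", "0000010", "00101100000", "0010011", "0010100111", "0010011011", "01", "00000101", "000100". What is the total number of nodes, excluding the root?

74

Count nodes per top-level branch (shared prefixes stored once):
  '0'-branch (0000, 0000010, 00000101, 000010000, 00001100, 00010, 000100, 00010001100, 00010010001, 00010010110, 0001100, 00011011, 000111, 0010011, 0010011011, 0010100111, 00101100000, 01, 01010101, 01110, 01110100101): 74 nodes
Sum: 74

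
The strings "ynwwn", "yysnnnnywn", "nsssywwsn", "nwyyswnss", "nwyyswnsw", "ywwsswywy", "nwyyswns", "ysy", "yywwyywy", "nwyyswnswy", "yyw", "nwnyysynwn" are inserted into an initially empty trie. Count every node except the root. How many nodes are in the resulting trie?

Count nodes per top-level branch (shared prefixes stored once):
  'n'-branch (nsssywwsn, nwnyysynwn, nwyyswns, nwyyswnss, nwyyswnsw, nwyyswnswy): 27 nodes
  'y'-branch (ynwwn, ysy, ywwsswywy, yysnnnnywn, yyw, yywwyywy): 30 nodes
Sum: 57

57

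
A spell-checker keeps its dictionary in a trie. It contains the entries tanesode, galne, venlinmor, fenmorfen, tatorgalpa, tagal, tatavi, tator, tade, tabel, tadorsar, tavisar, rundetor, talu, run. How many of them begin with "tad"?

Filter for entries beginning with "tad":
Words under "tad": tade, tadorsar
Count: 2

2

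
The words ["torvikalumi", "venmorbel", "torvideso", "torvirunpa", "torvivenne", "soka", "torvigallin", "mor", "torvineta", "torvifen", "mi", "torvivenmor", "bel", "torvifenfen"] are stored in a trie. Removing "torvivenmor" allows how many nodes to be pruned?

Walk "torvivenmor" from the leaf back toward the root, removing each node that no remaining word uses.
The suffix "mor" (3 nodes) is used only by "torvivenmor"; the node for "torviven" still has the child "n", so pruning stops there.
Nodes removed: 3

3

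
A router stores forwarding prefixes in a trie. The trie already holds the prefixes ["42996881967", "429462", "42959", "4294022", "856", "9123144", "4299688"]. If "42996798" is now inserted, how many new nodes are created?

3

The longest prefix of "42996798" already in the trie is "42996" (length 5).
So 8 − 5 = 3 new nodes.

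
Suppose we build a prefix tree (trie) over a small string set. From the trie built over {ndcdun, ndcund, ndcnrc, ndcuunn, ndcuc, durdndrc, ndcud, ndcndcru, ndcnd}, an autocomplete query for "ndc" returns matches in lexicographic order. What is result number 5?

ndcuc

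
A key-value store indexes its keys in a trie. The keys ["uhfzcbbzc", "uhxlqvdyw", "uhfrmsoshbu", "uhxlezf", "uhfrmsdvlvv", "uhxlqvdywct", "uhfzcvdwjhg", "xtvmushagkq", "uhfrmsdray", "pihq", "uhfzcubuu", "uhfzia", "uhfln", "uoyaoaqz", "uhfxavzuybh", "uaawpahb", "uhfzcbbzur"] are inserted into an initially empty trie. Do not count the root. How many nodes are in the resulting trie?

90

Insert word by word; a character creates a node only if that edge doesn't already exist:
  "uhfzcbbzc" → 9 new (u, h, f, z, c, b, b, z, c)
  "uhxlqvdyw" → prefix "uh" already present; 7 new (x, l, q, v, d, y, w)
  "uhfrmsoshbu" → prefix "uhf" already present; 8 new (r, m, s, o, s, h, b, u)
  "uhxlezf" → prefix "uhxl" already present; 3 new (e, z, f)
  "uhfrmsdvlvv" → prefix "uhfrms" already present; 5 new (d, v, l, v, v)
  "uhxlqvdywct" → prefix "uhxlqvdyw" already present; 2 new (c, t)
  "uhfzcvdwjhg" → prefix "uhfzc" already present; 6 new (v, d, w, j, h, g)
  "xtvmushagkq" → 11 new (x, t, v, m, u, s, h, a, g, k, q)
  "uhfrmsdray" → prefix "uhfrmsd" already present; 3 new (r, a, y)
  "pihq" → 4 new (p, i, h, q)
  "uhfzcubuu" → prefix "uhfzc" already present; 4 new (u, b, u, u)
  "uhfzia" → prefix "uhfz" already present; 2 new (i, a)
  "uhfln" → prefix "uhf" already present; 2 new (l, n)
  "uoyaoaqz" → prefix "u" already present; 7 new (o, y, a, o, a, q, z)
  "uhfxavzuybh" → prefix "uhf" already present; 8 new (x, a, v, z, u, y, b, h)
  "uaawpahb" → prefix "u" already present; 7 new (a, a, w, p, a, h, b)
  "uhfzcbbzur" → prefix "uhfzcbbz" already present; 2 new (u, r)
Total nodes = 9 + 7 + 8 + 3 + 5 + 2 + 6 + 11 + 3 + 4 + 4 + 2 + 2 + 7 + 8 + 7 + 2 = 90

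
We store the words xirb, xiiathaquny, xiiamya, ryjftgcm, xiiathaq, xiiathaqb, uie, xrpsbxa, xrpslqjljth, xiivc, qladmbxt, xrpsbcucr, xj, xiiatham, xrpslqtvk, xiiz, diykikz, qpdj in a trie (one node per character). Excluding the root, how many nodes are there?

Trace insertions, counting only characters that open a new branch:
  "xirb" → 4 new (x, i, r, b)
  "xiiathaquny" → prefix "xi" already present; 9 new (i, a, t, h, a, q, u, n, y)
  "xiiamya" → prefix "xiia" already present; 3 new (m, y, a)
  "ryjftgcm" → 8 new (r, y, j, f, t, g, c, m)
  "xiiathaq" → prefix "xiiathaq" already present; 0 new (none)
  "xiiathaqb" → prefix "xiiathaq" already present; 1 new (b)
  "uie" → 3 new (u, i, e)
  "xrpsbxa" → prefix "x" already present; 6 new (r, p, s, b, x, a)
  "xrpslqjljth" → prefix "xrps" already present; 7 new (l, q, j, l, j, t, h)
  "xiivc" → prefix "xii" already present; 2 new (v, c)
  "qladmbxt" → 8 new (q, l, a, d, m, b, x, t)
  "xrpsbcucr" → prefix "xrpsb" already present; 4 new (c, u, c, r)
  "xj" → prefix "x" already present; 1 new (j)
  "xiiatham" → prefix "xiiatha" already present; 1 new (m)
  "xrpslqtvk" → prefix "xrpslq" already present; 3 new (t, v, k)
  "xiiz" → prefix "xii" already present; 1 new (z)
  "diykikz" → 7 new (d, i, y, k, i, k, z)
  "qpdj" → prefix "q" already present; 3 new (p, d, j)
Total nodes = 4 + 9 + 3 + 8 + 0 + 1 + 3 + 6 + 7 + 2 + 8 + 4 + 1 + 1 + 3 + 1 + 7 + 3 = 71

71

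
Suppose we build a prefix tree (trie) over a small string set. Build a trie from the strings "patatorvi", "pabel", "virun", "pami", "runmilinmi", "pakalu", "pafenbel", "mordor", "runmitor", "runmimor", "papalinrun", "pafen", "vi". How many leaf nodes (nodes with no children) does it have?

Leaves are exactly the stored words that no other stored word extends.
Those words: "mordor", "pabel", "pafenbel", "pakalu", "pami", "papalinrun", "patatorvi", "runmilinmi", "runmimor", "runmitor", "virun"
Leaf count: 11

11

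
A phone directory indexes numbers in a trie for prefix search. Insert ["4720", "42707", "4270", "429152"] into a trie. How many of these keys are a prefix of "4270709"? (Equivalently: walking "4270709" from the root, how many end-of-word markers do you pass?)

2

Check each prefix of "4270709" against the stored set — each match is an end-marker on the path.
Prefixes of the query that are stored words: "4270", "42707"
Count: 2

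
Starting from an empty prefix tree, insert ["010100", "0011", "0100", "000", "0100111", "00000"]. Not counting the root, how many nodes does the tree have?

Trace insertions, counting only characters that open a new branch:
  "010100" → 6 new (0, 1, 0, 1, 0, 0)
  "0011" → prefix "0" already present; 3 new (0, 1, 1)
  "0100" → prefix "010" already present; 1 new (0)
  "000" → prefix "00" already present; 1 new (0)
  "0100111" → prefix "0100" already present; 3 new (1, 1, 1)
  "00000" → prefix "000" already present; 2 new (0, 0)
Total nodes = 6 + 3 + 1 + 1 + 3 + 2 = 16

16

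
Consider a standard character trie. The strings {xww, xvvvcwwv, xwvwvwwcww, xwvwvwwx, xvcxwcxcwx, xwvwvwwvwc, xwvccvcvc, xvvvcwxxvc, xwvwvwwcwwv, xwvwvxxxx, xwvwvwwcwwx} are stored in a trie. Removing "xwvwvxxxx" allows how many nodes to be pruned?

Walk "xwvwvxxxx" from the leaf back toward the root, removing each node that no remaining word uses.
The suffix "xxxx" (4 nodes) is used only by "xwvwvxxxx"; the node for "xwvwv" still has the child "w", so pruning stops there.
Nodes removed: 4

4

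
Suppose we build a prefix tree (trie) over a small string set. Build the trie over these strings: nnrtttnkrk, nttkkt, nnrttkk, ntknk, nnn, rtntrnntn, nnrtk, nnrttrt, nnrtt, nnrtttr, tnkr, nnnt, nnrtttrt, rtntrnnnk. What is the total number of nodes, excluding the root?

42

Trace insertions, counting only characters that open a new branch:
  "nnrtttnkrk" → 10 new (n, n, r, t, t, t, n, k, r, k)
  "nttkkt" → prefix "n" already present; 5 new (t, t, k, k, t)
  "nnrttkk" → prefix "nnrtt" already present; 2 new (k, k)
  "ntknk" → prefix "nt" already present; 3 new (k, n, k)
  "nnn" → prefix "nn" already present; 1 new (n)
  "rtntrnntn" → 9 new (r, t, n, t, r, n, n, t, n)
  "nnrtk" → prefix "nnrt" already present; 1 new (k)
  "nnrttrt" → prefix "nnrtt" already present; 2 new (r, t)
  "nnrtt" → prefix "nnrtt" already present; 0 new (none)
  "nnrtttr" → prefix "nnrttt" already present; 1 new (r)
  "tnkr" → 4 new (t, n, k, r)
  "nnnt" → prefix "nnn" already present; 1 new (t)
  "nnrtttrt" → prefix "nnrtttr" already present; 1 new (t)
  "rtntrnnnk" → prefix "rtntrnn" already present; 2 new (n, k)
Total nodes = 10 + 5 + 2 + 3 + 1 + 9 + 1 + 2 + 0 + 1 + 4 + 1 + 1 + 2 = 42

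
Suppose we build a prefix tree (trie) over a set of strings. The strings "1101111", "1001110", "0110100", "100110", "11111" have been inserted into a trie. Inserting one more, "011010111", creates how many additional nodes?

Walking "011010111" from the root, the first 6 characters ("011010") follow existing edges; "1" is the first miss.
New nodes needed: |"011010111"| − 6 = 9 − 6 = 3.

3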